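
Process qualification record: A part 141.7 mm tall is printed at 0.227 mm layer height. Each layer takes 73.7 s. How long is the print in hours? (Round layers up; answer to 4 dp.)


Layers = ceil(141.7/0.227) = 625
t = 625 * 73.7 / 3600 = 12.7951 hrs


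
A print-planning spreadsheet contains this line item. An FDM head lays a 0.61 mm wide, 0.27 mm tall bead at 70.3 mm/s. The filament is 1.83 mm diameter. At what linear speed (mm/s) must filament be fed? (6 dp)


Q = 0.61 * 0.27 * 70.3 = 11.57841 mm^3/s
A_fil = pi*(1.83/2)^2 = 2.63021991 mm^2
v_feed = 11.57841 / 2.63021991 = 4.402069 mm/s


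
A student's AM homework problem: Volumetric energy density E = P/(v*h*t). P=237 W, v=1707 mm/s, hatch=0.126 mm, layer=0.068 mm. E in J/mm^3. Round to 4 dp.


E = 237 / (1707*0.126*0.068) = 16.2045 J/mm^3


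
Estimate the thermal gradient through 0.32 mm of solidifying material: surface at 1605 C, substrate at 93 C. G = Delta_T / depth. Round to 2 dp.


G = (1605-93)/0.32 = 4725.0 C/mm


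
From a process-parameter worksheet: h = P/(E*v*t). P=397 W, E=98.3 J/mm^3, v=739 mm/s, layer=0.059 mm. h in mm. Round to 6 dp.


h = 397 / (98.3*739*0.059) = 0.092628 mm


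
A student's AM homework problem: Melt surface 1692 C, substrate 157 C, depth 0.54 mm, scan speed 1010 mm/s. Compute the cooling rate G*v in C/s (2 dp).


G = (1692-157)/0.54 = 2842.59259259 C/mm
CR = 2842.59259259 * 1010 = 2871018.52 C/s


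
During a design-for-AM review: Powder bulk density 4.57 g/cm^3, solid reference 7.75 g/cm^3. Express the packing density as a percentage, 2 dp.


Packing = (4.57/7.75)*100 = 58.97 %


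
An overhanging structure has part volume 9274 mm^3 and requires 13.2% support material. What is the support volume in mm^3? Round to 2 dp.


V_support = 9274 * 0.132 = 1224.17 mm^3


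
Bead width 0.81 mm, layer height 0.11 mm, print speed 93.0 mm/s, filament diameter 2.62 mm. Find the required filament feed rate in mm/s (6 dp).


Q = 0.81 * 0.11 * 93.0 = 8.2863 mm^3/s
A_fil = pi*(2.62/2)^2 = 5.39128715 mm^2
v_feed = 8.2863 / 5.39128715 = 1.53698 mm/s


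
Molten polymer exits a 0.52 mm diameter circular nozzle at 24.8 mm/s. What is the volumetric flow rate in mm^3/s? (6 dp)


A = pi*(0.52/2)^2 = 0.21237166 mm^2
Q = 0.21237166 * 24.8 = 5.266817 mm^3/s


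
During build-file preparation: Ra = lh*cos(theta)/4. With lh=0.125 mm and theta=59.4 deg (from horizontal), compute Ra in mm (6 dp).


Ra = 0.125 * cos(59.4) / 4 = 0.015908 mm


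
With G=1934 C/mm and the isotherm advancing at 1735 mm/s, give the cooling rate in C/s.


CR = 1934 * 1735 = 3355490 C/s


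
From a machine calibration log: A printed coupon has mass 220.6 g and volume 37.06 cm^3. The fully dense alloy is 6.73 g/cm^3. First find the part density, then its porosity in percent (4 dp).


rho_part = 220.6 / 37.06 = 5.95250944 g/cm^3
Porosity = (1 - 5.95250944/6.73)*100 = 11.5526 %


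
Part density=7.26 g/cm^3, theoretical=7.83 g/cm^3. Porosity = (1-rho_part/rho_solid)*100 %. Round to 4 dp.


Porosity = (1-7.26/7.83)*100 = 7.2797 %


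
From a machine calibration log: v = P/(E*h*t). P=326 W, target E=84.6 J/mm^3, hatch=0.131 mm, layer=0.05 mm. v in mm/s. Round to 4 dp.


v = 326 / (84.6*0.131*0.05) = 588.3096 mm/s


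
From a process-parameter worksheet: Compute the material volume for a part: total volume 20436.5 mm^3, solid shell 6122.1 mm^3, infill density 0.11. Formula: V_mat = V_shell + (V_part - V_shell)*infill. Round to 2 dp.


V_infill = (20436.5 - 6122.1) * 0.11 = 1574.58
V_total = 6122.1 + 1574.58 = 7696.68 mm^3


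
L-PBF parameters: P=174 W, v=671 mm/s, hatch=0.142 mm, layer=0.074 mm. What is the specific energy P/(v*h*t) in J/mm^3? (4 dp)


Build rate = 671 * 0.142 * 0.074 = 7.050868 mm^3/s
SE = 174 / 7.050868 = 24.6778 J/mm^3


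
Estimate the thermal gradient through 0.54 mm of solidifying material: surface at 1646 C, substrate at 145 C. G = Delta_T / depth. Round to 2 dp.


G = (1646-145)/0.54 = 2779.63 C/mm


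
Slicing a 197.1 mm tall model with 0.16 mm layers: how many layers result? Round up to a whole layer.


Layers = ceil(197.1/0.16) = 1232


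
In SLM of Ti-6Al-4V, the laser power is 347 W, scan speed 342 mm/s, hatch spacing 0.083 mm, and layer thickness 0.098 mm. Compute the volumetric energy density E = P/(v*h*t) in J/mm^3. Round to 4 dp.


E = 347 / (342*0.083*0.098) = 124.7381 J/mm^3


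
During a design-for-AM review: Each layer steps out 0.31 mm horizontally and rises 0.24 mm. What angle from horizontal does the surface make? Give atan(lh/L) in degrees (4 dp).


angle = atan(0.24/0.31) = 37.7468 degrees


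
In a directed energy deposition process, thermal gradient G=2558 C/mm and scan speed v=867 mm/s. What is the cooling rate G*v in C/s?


CR = 2558 * 867 = 2217786 C/s


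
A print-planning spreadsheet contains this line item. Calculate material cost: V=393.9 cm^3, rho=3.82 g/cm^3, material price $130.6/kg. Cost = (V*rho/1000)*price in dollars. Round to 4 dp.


Mass = 393.9*3.82/1000 = 1.504698 kg
Cost = 1.504698 * 130.6 = 196.5136 $


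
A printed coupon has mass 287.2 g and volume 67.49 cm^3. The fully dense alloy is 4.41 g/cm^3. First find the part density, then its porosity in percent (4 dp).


rho_part = 287.2 / 67.49 = 4.25544525 g/cm^3
Porosity = (1 - 4.25544525/4.41)*100 = 3.5046 %


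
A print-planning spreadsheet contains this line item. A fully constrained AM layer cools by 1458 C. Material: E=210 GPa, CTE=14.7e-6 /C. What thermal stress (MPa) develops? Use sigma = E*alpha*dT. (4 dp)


sigma = 210*1000 * 14.7e-6 * 1458 = 4500.846 MPa


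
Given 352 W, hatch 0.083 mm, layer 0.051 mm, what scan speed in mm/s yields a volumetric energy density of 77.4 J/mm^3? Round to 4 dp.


v = 352 / (77.4*0.083*0.051) = 1074.3689 mm/s


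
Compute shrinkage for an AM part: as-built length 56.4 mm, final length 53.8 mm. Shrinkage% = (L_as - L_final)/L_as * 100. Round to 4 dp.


Shrinkage = ((56.4-53.8)/56.4)*100 = 4.6099 %


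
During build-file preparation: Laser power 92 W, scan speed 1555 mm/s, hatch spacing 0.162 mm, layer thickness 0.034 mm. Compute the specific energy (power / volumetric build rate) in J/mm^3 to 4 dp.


Build rate = 1555 * 0.162 * 0.034 = 8.56494 mm^3/s
SE = 92 / 8.56494 = 10.7415 J/mm^3


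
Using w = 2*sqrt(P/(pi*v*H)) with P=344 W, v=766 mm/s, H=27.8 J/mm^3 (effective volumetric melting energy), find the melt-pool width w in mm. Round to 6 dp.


w = 2*sqrt(344/(pi*766*27.8)) = 0.143416 mm


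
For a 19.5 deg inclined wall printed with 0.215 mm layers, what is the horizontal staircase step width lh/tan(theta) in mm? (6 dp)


step = 0.215 / tan(19.5) = 0.607141 mm


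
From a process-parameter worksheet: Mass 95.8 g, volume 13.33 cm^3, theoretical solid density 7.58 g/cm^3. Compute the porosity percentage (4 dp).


rho_part = 95.8 / 13.33 = 7.1867967 g/cm^3
Porosity = (1 - 7.1867967/7.58)*100 = 5.1874 %


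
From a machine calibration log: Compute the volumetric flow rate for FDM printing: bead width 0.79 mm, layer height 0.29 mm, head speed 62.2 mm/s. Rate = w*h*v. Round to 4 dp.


Rate = 0.79 * 0.29 * 62.2 = 14.25 mm^3/s


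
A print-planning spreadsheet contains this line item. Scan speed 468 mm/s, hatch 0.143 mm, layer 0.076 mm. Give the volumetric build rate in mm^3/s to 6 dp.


Rate = 468 * 0.143 * 0.076 = 5.086224 mm^3/s


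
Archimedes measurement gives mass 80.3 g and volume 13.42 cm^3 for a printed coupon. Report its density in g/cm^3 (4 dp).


rho = 80.3 / 13.42 = 5.9836 g/cm^3


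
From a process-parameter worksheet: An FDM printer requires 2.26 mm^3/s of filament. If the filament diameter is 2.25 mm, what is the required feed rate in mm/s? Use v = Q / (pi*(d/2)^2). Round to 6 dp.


A = pi*(2.25/2)^2 = 3.976078
v = 2.26 / 3.976078 = 0.568399 mm/s


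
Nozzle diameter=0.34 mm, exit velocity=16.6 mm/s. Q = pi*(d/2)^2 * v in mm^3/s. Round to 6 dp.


A = pi*(0.34/2)^2 = 0.09079203 mm^2
Q = 0.09079203 * 16.6 = 1.507148 mm^3/s


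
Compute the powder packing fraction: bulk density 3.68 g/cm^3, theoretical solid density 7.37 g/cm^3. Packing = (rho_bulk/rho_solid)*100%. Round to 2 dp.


Packing = (3.68/7.37)*100 = 49.93 %


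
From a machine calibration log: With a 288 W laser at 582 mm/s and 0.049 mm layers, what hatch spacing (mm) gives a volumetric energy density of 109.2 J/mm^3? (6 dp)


h = 288 / (109.2*582*0.049) = 0.092481 mm


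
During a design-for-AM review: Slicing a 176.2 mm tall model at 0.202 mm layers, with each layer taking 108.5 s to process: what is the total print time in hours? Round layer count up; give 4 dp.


Layers = ceil(176.2/0.202) = 873
t = 873 * 108.5 / 3600 = 26.3113 hrs


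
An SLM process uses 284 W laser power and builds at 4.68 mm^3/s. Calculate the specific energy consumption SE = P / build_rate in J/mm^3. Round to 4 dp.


SE = 284 / 4.68 = 60.6838 J/mm^3


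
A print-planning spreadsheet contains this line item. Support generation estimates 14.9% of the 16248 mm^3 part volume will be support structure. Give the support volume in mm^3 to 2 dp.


V_support = 16248 * 0.149 = 2420.95 mm^3


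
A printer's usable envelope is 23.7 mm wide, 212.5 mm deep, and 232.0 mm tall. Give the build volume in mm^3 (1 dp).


V = 23.7 * 212.5 * 232.0 = 1168410.0 mm^3


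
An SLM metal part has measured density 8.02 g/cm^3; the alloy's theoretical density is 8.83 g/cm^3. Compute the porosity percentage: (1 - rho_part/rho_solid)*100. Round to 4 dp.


Porosity = (1-8.02/8.83)*100 = 9.1733 %


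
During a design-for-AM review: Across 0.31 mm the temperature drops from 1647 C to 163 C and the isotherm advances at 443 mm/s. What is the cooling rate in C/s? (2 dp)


G = (1647-163)/0.31 = 4787.09677419 C/mm
CR = 4787.09677419 * 443 = 2120683.87 C/s


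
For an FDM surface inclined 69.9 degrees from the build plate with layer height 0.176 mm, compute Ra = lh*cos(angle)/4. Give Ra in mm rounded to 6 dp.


Ra = 0.176 * cos(69.9) / 4 = 0.015121 mm


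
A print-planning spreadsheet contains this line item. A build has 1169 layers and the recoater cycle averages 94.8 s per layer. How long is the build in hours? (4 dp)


t = 1169 * 94.8 / 3600 = 30.7837 hrs


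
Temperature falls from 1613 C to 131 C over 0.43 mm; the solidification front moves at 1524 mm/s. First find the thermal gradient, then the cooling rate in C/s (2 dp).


G = (1613-131)/0.43 = 3446.51162791 C/mm
CR = 3446.51162791 * 1524 = 5252483.72 C/s


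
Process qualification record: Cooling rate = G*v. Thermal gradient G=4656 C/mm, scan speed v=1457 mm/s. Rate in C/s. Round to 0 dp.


CR = 4656 * 1457 = 6783792 C/s


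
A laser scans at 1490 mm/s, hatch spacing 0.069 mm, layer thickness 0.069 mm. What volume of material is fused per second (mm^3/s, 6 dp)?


Rate = 1490 * 0.069 * 0.069 = 7.09389 mm^3/s


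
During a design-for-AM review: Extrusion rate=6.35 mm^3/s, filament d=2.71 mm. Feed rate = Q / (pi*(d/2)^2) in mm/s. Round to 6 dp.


A = pi*(2.71/2)^2 = 5.768043
v = 6.35 / 5.768043 = 1.100893 mm/s


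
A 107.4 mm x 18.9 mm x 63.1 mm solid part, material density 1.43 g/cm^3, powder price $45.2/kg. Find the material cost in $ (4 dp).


V = 107.4 * 18.9 * 63.1 = 128084.166 mm^3 = 128.084166 cm^3
Mass = 128.084166 * 1.43 / 1000 = 0.18316036 kg
Cost = 0.18316036 * 45.2 = 8.2788 $


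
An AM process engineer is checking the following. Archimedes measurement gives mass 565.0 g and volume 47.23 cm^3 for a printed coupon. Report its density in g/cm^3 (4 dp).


rho = 565.0 / 47.23 = 11.9627 g/cm^3


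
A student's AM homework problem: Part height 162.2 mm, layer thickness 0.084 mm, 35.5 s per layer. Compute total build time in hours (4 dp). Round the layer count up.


Layers = ceil(162.2/0.084) = 1931
t = 1931 * 35.5 / 3600 = 19.0418 hrs


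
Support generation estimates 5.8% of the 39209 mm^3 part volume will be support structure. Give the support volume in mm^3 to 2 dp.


V_support = 39209 * 0.058 = 2274.12 mm^3


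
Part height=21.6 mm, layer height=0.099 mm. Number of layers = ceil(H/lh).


Layers = ceil(21.6/0.099) = 219


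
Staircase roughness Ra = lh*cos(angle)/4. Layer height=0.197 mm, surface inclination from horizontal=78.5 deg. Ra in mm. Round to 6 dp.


Ra = 0.197 * cos(78.5) / 4 = 0.009819 mm


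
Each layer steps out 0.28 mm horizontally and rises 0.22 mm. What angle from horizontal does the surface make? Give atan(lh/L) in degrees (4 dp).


angle = atan(0.22/0.28) = 38.1572 degrees


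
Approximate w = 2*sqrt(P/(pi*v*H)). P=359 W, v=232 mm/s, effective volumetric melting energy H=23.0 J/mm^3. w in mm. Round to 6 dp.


w = 2*sqrt(359/(pi*232*23.0)) = 0.292681 mm


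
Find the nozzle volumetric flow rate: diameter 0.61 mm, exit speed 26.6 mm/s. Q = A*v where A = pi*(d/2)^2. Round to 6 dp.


A = pi*(0.61/2)^2 = 0.29224666 mm^2
Q = 0.29224666 * 26.6 = 7.773761 mm^3/s


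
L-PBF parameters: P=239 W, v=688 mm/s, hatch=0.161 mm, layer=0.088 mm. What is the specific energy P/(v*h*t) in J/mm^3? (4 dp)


Build rate = 688 * 0.161 * 0.088 = 9.747584 mm^3/s
SE = 239 / 9.747584 = 24.5189 J/mm^3


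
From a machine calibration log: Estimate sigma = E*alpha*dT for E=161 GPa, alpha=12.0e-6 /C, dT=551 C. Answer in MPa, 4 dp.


sigma = 161*1000 * 12.0e-6 * 551 = 1064.532 MPa


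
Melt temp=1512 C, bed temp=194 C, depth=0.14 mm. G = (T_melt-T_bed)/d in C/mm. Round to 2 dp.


G = (1512-194)/0.14 = 9414.29 C/mm


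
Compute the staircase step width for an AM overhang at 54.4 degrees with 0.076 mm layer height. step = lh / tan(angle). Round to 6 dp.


step = 0.076 / tan(54.4) = 0.054411 mm


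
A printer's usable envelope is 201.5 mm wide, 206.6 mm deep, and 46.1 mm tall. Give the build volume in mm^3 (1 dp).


V = 201.5 * 206.6 * 46.1 = 1919138.4 mm^3


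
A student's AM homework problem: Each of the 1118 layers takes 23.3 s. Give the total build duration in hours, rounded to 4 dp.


t = 1118 * 23.3 / 3600 = 7.2359 hrs


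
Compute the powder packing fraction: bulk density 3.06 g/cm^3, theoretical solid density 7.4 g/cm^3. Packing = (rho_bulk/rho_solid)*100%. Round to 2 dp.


Packing = (3.06/7.4)*100 = 41.35 %


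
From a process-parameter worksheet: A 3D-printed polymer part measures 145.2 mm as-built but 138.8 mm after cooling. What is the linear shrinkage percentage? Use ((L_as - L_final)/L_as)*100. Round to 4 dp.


Shrinkage = ((145.2-138.8)/145.2)*100 = 4.4077 %


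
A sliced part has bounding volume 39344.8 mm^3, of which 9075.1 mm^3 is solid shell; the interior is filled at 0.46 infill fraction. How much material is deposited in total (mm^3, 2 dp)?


V_infill = (39344.8 - 9075.1) * 0.46 = 13924.06
V_total = 9075.1 + 13924.06 = 22999.16 mm^3


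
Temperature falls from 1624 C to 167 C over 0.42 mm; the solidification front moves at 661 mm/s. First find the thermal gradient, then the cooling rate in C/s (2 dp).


G = (1624-167)/0.42 = 3469.04761905 C/mm
CR = 3469.04761905 * 661 = 2293040.48 C/s


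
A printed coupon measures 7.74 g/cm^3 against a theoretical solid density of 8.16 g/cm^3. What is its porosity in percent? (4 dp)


Porosity = (1-7.74/8.16)*100 = 5.1471 %


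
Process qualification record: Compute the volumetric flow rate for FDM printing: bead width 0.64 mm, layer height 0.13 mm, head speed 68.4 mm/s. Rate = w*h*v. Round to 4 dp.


Rate = 0.64 * 0.13 * 68.4 = 5.6909 mm^3/s


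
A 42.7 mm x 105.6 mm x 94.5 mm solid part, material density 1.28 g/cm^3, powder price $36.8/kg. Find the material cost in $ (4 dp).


V = 42.7 * 105.6 * 94.5 = 426111.84 mm^3 = 426.11184 cm^3
Mass = 426.11184 * 1.28 / 1000 = 0.54542316 kg
Cost = 0.54542316 * 36.8 = 20.0716 $


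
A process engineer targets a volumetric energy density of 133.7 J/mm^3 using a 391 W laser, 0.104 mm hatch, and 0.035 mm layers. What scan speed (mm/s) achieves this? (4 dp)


v = 391 / (133.7*0.104*0.035) = 803.4225 mm/s


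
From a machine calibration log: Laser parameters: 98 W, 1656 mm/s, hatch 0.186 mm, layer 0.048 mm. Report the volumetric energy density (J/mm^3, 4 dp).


E = 98 / (1656*0.186*0.048) = 6.6284 J/mm^3


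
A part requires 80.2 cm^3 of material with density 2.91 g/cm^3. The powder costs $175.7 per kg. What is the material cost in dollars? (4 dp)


Mass = 80.2*2.91/1000 = 0.233382 kg
Cost = 0.233382 * 175.7 = 41.0052 $


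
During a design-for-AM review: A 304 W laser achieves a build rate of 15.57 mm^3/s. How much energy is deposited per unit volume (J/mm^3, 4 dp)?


SE = 304 / 15.57 = 19.5247 J/mm^3


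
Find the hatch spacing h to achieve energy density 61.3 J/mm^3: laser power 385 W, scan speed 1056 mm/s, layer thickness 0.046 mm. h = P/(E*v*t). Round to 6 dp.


h = 385 / (61.3*1056*0.046) = 0.129294 mm


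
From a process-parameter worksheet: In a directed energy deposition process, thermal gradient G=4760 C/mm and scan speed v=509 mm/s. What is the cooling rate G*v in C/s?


CR = 4760 * 509 = 2422840 C/s


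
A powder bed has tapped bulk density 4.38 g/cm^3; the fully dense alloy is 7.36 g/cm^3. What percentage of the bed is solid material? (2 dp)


Packing = (4.38/7.36)*100 = 59.51 %


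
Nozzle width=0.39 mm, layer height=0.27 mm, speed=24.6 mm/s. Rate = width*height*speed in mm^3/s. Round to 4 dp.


Rate = 0.39 * 0.27 * 24.6 = 2.5904 mm^3/s


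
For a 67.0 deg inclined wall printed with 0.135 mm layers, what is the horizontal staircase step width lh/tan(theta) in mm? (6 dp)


step = 0.135 / tan(67.0) = 0.057304 mm


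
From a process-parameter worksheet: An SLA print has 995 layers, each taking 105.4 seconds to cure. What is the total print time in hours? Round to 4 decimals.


t = 995 * 105.4 / 3600 = 29.1314 hrs


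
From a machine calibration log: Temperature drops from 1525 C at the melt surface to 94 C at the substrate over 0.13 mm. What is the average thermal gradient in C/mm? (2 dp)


G = (1525-94)/0.13 = 11007.69 C/mm


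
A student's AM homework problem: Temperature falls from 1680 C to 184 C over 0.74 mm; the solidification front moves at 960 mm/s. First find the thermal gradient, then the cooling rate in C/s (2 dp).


G = (1680-184)/0.74 = 2021.62162162 C/mm
CR = 2021.62162162 * 960 = 1940756.76 C/s


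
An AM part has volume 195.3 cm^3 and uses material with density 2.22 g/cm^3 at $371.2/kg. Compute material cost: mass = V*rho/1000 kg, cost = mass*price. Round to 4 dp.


Mass = 195.3*2.22/1000 = 0.433566 kg
Cost = 0.433566 * 371.2 = 160.9397 $


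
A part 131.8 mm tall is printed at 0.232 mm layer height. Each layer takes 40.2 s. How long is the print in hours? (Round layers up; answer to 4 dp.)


Layers = ceil(131.8/0.232) = 569
t = 569 * 40.2 / 3600 = 6.3538 hrs


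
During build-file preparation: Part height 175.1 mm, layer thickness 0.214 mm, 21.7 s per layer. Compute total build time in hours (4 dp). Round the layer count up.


Layers = ceil(175.1/0.214) = 819
t = 819 * 21.7 / 3600 = 4.9368 hrs


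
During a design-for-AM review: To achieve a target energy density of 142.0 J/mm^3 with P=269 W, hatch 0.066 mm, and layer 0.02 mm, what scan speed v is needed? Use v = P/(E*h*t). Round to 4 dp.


v = 269 / (142.0*0.066*0.02) = 1435.1259 mm/s


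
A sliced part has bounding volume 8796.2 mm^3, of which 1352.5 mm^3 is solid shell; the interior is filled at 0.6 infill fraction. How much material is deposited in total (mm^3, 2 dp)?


V_infill = (8796.2 - 1352.5) * 0.6 = 4466.22
V_total = 1352.5 + 4466.22 = 5818.72 mm^3


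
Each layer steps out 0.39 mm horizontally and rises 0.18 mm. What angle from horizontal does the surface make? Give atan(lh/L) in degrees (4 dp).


angle = atan(0.18/0.39) = 24.7751 degrees


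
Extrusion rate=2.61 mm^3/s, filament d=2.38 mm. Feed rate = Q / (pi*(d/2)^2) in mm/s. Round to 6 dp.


A = pi*(2.38/2)^2 = 4.448809
v = 2.61 / 4.448809 = 0.586674 mm/s


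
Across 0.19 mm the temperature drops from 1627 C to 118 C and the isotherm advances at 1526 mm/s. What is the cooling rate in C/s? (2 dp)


G = (1627-118)/0.19 = 7942.10526316 C/mm
CR = 7942.10526316 * 1526 = 12119652.63 C/s


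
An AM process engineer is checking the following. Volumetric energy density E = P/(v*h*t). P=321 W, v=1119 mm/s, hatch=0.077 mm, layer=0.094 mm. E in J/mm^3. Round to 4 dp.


E = 321 / (1119*0.077*0.094) = 39.6329 J/mm^3


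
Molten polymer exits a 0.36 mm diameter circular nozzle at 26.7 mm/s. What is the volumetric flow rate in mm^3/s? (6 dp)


A = pi*(0.36/2)^2 = 0.1017876 mm^2
Q = 0.1017876 * 26.7 = 2.717729 mm^3/s


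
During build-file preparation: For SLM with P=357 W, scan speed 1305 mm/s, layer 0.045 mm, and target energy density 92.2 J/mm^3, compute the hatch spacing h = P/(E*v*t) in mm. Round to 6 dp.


h = 357 / (92.2*1305*0.045) = 0.065935 mm


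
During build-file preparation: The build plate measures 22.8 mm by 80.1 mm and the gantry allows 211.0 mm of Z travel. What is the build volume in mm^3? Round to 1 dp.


V = 22.8 * 80.1 * 211.0 = 385345.1 mm^3


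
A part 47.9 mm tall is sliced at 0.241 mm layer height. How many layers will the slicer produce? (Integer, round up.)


Layers = ceil(47.9/0.241) = 199


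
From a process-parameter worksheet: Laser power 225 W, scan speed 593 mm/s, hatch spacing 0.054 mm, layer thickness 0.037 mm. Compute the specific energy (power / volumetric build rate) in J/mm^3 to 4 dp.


Build rate = 593 * 0.054 * 0.037 = 1.184814 mm^3/s
SE = 225 / 1.184814 = 189.9032 J/mm^3


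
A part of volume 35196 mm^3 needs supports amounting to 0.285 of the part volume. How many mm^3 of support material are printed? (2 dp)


V_support = 35196 * 0.285 = 10030.86 mm^3


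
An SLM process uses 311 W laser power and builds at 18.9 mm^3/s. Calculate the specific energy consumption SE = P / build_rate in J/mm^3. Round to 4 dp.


SE = 311 / 18.9 = 16.455 J/mm^3


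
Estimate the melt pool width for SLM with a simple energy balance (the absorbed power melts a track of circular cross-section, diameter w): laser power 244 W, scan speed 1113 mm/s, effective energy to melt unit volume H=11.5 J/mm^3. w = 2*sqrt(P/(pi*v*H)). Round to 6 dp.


w = 2*sqrt(244/(pi*1113*11.5)) = 0.155795 mm


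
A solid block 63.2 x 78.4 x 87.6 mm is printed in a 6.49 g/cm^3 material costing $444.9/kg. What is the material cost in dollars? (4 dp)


V = 63.2 * 78.4 * 87.6 = 434047.488 mm^3 = 434.047488 cm^3
Mass = 434.047488 * 6.49 / 1000 = 2.8169682 kg
Cost = 2.8169682 * 444.9 = 1253.2692 $


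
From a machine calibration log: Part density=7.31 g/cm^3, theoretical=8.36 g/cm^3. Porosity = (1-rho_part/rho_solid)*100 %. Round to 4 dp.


Porosity = (1-7.31/8.36)*100 = 12.5598 %


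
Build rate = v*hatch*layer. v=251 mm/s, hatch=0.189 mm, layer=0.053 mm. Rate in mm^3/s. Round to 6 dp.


Rate = 251 * 0.189 * 0.053 = 2.514267 mm^3/s


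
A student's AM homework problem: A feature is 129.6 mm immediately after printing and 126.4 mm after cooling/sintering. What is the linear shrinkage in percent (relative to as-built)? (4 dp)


Shrinkage = ((129.6-126.4)/129.6)*100 = 2.4691 %


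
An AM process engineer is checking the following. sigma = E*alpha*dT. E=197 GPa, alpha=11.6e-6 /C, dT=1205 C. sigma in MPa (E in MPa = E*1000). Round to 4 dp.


sigma = 197*1000 * 11.6e-6 * 1205 = 2753.666 MPa


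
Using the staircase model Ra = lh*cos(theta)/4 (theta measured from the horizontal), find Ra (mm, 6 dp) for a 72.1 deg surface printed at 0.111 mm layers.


Ra = 0.111 * cos(72.1) / 4 = 0.008529 mm


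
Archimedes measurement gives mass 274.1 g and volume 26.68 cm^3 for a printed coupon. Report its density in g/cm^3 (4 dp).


rho = 274.1 / 26.68 = 10.2736 g/cm^3


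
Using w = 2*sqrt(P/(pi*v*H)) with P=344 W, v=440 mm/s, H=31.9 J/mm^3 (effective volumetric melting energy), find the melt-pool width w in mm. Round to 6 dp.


w = 2*sqrt(344/(pi*440*31.9)) = 0.17665 mm


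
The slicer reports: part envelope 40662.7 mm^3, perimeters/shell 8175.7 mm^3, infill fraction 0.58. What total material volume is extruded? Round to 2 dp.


V_infill = (40662.7 - 8175.7) * 0.58 = 18842.46
V_total = 8175.7 + 18842.46 = 27018.16 mm^3


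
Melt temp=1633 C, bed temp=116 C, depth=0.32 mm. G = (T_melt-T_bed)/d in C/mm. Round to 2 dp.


G = (1633-116)/0.32 = 4740.63 C/mm


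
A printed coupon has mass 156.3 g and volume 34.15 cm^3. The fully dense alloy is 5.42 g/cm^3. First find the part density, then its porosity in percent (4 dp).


rho_part = 156.3 / 34.15 = 4.57686676 g/cm^3
Porosity = (1 - 4.57686676/5.42)*100 = 15.556 %


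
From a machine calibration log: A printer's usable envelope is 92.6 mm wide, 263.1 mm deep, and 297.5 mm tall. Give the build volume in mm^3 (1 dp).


V = 92.6 * 263.1 * 297.5 = 7248010.4 mm^3


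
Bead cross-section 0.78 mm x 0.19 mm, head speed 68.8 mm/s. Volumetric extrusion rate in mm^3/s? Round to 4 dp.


Rate = 0.78 * 0.19 * 68.8 = 10.1962 mm^3/s


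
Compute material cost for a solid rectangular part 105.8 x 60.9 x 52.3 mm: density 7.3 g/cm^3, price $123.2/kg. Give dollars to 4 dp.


V = 105.8 * 60.9 * 52.3 = 336980.406 mm^3 = 336.980406 cm^3
Mass = 336.980406 * 7.3 / 1000 = 2.45995696 kg
Cost = 2.45995696 * 123.2 = 303.0667 $


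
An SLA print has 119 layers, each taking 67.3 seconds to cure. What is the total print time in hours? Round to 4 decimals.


t = 119 * 67.3 / 3600 = 2.2246 hrs


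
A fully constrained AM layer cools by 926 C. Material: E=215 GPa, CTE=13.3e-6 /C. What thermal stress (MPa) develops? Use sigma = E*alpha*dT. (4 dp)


sigma = 215*1000 * 13.3e-6 * 926 = 2647.897 MPa


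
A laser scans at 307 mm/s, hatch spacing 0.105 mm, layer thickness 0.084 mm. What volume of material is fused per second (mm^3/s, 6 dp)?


Rate = 307 * 0.105 * 0.084 = 2.70774 mm^3/s


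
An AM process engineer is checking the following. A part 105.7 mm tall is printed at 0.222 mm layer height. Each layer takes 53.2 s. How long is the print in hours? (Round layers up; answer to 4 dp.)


Layers = ceil(105.7/0.222) = 477
t = 477 * 53.2 / 3600 = 7.049 hrs


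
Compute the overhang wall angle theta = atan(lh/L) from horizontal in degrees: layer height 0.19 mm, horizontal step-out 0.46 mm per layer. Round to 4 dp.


angle = atan(0.19/0.46) = 22.4428 degrees


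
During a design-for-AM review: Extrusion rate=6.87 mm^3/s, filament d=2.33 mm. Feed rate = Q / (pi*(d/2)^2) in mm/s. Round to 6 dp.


A = pi*(2.33/2)^2 = 4.263848
v = 6.87 / 4.263848 = 1.611221 mm/s


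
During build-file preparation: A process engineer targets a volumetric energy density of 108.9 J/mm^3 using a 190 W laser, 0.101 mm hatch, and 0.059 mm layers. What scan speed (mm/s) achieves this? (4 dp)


v = 190 / (108.9*0.101*0.059) = 292.7874 mm/s


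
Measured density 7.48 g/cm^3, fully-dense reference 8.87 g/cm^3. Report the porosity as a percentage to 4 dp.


Porosity = (1-7.48/8.87)*100 = 15.6708 %


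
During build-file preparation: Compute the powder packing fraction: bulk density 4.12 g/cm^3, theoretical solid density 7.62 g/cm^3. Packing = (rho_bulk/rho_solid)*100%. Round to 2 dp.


Packing = (4.12/7.62)*100 = 54.07 %


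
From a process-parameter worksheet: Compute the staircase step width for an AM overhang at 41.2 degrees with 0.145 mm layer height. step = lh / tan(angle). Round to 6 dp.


step = 0.145 / tan(41.2) = 0.165632 mm


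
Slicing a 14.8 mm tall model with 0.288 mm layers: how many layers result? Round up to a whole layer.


Layers = ceil(14.8/0.288) = 52


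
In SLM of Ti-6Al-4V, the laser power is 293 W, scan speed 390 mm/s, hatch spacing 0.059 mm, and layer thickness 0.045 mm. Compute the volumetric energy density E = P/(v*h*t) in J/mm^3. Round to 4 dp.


E = 293 / (390*0.059*0.045) = 282.9688 J/mm^3


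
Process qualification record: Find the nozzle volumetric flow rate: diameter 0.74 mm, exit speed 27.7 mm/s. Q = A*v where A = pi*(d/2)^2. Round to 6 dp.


A = pi*(0.74/2)^2 = 0.43008403 mm^2
Q = 0.43008403 * 27.7 = 11.913328 mm^3/s


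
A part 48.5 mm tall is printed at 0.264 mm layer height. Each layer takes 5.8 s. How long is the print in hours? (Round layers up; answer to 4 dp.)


Layers = ceil(48.5/0.264) = 184
t = 184 * 5.8 / 3600 = 0.2964 hrs


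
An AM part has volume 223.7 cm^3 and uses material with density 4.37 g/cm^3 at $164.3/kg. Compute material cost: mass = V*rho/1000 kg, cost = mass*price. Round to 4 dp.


Mass = 223.7*4.37/1000 = 0.977569 kg
Cost = 0.977569 * 164.3 = 160.6146 $


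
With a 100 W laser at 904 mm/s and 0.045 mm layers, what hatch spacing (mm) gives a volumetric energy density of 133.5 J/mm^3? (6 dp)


h = 100 / (133.5*904*0.045) = 0.018414 mm


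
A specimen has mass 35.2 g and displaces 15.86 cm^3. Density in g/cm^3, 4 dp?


rho = 35.2 / 15.86 = 2.2194 g/cm^3


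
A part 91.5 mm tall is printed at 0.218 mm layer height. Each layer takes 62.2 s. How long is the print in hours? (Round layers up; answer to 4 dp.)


Layers = ceil(91.5/0.218) = 420
t = 420 * 62.2 / 3600 = 7.2567 hrs


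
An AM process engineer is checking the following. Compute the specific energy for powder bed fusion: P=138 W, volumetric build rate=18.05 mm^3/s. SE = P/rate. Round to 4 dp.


SE = 138 / 18.05 = 7.6454 J/mm^3


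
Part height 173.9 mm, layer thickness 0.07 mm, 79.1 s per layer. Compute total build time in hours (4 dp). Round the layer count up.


Layers = ceil(173.9/0.07) = 2485
t = 2485 * 79.1 / 3600 = 54.601 hrs


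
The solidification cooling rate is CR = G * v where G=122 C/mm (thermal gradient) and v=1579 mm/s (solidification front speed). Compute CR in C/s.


CR = 122 * 1579 = 192638 C/s


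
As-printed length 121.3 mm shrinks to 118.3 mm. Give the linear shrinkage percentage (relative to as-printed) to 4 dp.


Shrinkage = ((121.3-118.3)/121.3)*100 = 2.4732 %


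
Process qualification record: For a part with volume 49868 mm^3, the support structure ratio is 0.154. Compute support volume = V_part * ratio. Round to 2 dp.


V_support = 49868 * 0.154 = 7679.67 mm^3


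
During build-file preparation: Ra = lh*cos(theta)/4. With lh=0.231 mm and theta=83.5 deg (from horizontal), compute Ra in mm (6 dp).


Ra = 0.231 * cos(83.5) / 4 = 0.006537 mm


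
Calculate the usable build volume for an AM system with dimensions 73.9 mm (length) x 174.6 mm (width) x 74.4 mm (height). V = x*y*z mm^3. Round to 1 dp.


V = 73.9 * 174.6 * 74.4 = 959978.7 mm^3


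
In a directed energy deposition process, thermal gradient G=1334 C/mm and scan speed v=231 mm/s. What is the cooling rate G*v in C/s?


CR = 1334 * 231 = 308154 C/s


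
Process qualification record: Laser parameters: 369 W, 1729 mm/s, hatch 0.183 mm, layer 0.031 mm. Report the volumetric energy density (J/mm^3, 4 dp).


E = 369 / (1729*0.183*0.031) = 37.62 J/mm^3


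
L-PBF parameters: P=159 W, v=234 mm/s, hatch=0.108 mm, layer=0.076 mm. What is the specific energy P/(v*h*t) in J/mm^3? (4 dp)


Build rate = 234 * 0.108 * 0.076 = 1.920672 mm^3/s
SE = 159 / 1.920672 = 82.7835 J/mm^3


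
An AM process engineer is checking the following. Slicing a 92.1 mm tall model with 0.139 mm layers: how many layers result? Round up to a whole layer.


Layers = ceil(92.1/0.139) = 663


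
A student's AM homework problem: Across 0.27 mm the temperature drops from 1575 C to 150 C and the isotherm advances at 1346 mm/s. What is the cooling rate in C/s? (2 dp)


G = (1575-150)/0.27 = 5277.77777778 C/mm
CR = 5277.77777778 * 1346 = 7103888.89 C/s


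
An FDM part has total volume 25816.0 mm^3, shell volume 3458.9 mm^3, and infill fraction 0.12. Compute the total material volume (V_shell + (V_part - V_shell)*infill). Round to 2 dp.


V_infill = (25816.0 - 3458.9) * 0.12 = 2682.85
V_total = 3458.9 + 2682.85 = 6141.75 mm^3


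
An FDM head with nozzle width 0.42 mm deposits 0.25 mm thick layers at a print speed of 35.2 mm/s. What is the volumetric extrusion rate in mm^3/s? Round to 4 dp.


Rate = 0.42 * 0.25 * 35.2 = 3.696 mm^3/s


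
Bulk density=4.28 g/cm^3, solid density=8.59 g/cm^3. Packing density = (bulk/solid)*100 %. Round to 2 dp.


Packing = (4.28/8.59)*100 = 49.83 %


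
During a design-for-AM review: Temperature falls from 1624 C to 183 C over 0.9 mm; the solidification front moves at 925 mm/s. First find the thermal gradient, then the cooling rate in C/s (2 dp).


G = (1624-183)/0.9 = 1601.11111111 C/mm
CR = 1601.11111111 * 925 = 1481027.78 C/s


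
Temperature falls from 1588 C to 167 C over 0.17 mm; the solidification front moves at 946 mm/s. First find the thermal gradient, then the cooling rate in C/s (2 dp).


G = (1588-167)/0.17 = 8358.82352941 C/mm
CR = 8358.82352941 * 946 = 7907447.06 C/s


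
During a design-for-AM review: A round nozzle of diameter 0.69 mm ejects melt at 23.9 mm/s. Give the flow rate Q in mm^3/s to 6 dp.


A = pi*(0.69/2)^2 = 0.37392807 mm^2
Q = 0.37392807 * 23.9 = 8.936881 mm^3/s


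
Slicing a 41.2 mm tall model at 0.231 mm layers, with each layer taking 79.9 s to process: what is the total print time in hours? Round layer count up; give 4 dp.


Layers = ceil(41.2/0.231) = 179
t = 179 * 79.9 / 3600 = 3.9728 hrs


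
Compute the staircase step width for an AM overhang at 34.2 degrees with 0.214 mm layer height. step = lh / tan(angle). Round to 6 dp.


step = 0.214 / tan(34.2) = 0.314891 mm


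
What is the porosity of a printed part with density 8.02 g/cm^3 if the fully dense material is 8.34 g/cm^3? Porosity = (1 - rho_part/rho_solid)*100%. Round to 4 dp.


Porosity = (1-8.02/8.34)*100 = 3.8369 %


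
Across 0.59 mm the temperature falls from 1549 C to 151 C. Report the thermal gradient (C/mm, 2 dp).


G = (1549-151)/0.59 = 2369.49 C/mm


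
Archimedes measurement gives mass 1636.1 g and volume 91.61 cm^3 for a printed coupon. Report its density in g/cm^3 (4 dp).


rho = 1636.1 / 91.61 = 17.8594 g/cm^3


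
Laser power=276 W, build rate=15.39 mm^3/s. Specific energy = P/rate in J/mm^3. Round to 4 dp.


SE = 276 / 15.39 = 17.9337 J/mm^3


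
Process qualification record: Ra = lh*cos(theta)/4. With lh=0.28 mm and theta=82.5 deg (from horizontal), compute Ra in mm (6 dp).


Ra = 0.28 * cos(82.5) / 4 = 0.009137 mm


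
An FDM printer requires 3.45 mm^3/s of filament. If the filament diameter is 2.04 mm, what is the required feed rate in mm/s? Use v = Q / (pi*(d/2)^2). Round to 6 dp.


A = pi*(2.04/2)^2 = 3.268513
v = 3.45 / 3.268513 = 1.055526 mm/s


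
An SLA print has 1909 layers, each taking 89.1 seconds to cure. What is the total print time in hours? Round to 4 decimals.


t = 1909 * 89.1 / 3600 = 47.2478 hrs


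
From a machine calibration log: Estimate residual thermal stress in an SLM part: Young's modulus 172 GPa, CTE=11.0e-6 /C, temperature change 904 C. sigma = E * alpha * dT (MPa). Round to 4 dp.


sigma = 172*1000 * 11.0e-6 * 904 = 1710.368 MPa


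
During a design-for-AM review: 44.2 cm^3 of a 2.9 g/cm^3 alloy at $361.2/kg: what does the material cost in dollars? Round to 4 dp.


Mass = 44.2*2.9/1000 = 0.12818 kg
Cost = 0.12818 * 361.2 = 46.2986 $


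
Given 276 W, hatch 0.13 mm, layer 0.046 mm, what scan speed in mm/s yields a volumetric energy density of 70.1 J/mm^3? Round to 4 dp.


v = 276 / (70.1*0.13*0.046) = 658.4001 mm/s


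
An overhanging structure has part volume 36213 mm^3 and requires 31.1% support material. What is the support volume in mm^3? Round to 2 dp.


V_support = 36213 * 0.311 = 11262.24 mm^3


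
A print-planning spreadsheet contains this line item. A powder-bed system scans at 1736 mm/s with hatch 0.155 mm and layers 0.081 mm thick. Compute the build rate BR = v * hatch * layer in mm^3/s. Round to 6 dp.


Rate = 1736 * 0.155 * 0.081 = 21.79548 mm^3/s


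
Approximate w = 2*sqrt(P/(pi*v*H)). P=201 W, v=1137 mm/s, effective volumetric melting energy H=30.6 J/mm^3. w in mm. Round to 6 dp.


w = 2*sqrt(201/(pi*1137*30.6)) = 0.085765 mm


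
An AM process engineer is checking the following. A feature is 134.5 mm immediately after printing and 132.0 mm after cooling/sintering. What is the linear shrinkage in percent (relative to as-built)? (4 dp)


Shrinkage = ((134.5-132.0)/134.5)*100 = 1.8587 %


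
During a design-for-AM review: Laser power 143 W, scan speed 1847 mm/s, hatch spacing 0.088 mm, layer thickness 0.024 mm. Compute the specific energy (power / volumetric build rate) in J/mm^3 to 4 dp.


Build rate = 1847 * 0.088 * 0.024 = 3.900864 mm^3/s
SE = 143 / 3.900864 = 36.6585 J/mm^3


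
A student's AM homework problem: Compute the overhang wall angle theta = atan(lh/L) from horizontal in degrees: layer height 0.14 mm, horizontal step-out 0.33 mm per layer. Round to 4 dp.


angle = atan(0.14/0.33) = 22.9887 degrees


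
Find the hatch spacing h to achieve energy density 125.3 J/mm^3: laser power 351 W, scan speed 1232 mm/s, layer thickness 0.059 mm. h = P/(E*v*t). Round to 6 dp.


h = 351 / (125.3*1232*0.059) = 0.038538 mm


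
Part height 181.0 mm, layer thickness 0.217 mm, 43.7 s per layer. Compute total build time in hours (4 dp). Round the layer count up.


Layers = ceil(181.0/0.217) = 835
t = 835 * 43.7 / 3600 = 10.136 hrs


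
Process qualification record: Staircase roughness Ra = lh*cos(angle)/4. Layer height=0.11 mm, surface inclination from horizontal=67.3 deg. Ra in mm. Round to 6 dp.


Ra = 0.11 * cos(67.3) / 4 = 0.010612 mm


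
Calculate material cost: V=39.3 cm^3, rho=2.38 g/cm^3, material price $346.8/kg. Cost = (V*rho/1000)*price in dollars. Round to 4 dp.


Mass = 39.3*2.38/1000 = 0.093534 kg
Cost = 0.093534 * 346.8 = 32.4376 $


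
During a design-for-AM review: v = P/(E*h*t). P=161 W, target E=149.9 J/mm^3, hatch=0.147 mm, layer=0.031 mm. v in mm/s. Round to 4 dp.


v = 161 / (149.9*0.147*0.031) = 235.6922 mm/s


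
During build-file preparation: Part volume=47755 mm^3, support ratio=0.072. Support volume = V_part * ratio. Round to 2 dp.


V_support = 47755 * 0.072 = 3438.36 mm^3


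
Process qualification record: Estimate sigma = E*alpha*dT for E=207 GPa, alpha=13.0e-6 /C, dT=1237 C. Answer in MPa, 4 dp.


sigma = 207*1000 * 13.0e-6 * 1237 = 3328.767 MPa


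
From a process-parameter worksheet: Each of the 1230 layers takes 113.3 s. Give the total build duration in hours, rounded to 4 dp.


t = 1230 * 113.3 / 3600 = 38.7108 hrs


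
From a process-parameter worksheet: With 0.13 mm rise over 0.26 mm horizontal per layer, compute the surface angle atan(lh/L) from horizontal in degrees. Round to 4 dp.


angle = atan(0.13/0.26) = 26.5651 degrees


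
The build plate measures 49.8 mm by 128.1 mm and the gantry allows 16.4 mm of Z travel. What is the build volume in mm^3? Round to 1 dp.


V = 49.8 * 128.1 * 16.4 = 104621.8 mm^3


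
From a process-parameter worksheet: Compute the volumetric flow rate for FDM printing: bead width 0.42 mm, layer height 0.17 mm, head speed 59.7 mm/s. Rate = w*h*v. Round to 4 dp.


Rate = 0.42 * 0.17 * 59.7 = 4.2626 mm^3/s


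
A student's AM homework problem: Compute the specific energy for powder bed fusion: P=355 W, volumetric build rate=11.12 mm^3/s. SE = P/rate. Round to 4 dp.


SE = 355 / 11.12 = 31.9245 J/mm^3


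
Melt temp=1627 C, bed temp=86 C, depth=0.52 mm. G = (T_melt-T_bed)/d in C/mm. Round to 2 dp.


G = (1627-86)/0.52 = 2963.46 C/mm


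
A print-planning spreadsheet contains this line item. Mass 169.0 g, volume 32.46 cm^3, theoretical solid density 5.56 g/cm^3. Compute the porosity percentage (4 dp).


rho_part = 169.0 / 32.46 = 5.20640789 g/cm^3
Porosity = (1 - 5.20640789/5.56)*100 = 6.3596 %
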